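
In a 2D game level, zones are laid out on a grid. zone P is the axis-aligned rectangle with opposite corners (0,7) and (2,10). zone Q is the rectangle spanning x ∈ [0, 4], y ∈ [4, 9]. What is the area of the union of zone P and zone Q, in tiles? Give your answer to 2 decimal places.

22.00

By inclusion–exclusion:
Individual areas: |zone P| = 6, |zone Q| = 20.
|zone P∩zone Q|: x∈[0,2], y∈[7,9] → 2·2 = 4.
|zone P ∪ zone Q| = 26 − 4 = 22.00.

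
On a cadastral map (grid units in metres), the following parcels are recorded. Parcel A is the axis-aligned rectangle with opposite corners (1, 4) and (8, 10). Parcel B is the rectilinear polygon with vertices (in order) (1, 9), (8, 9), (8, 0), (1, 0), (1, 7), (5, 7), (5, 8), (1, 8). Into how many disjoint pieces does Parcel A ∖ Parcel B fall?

2

Parcel A ∖ Parcel B splits into 2 disjoint pieces (area 7, area 4).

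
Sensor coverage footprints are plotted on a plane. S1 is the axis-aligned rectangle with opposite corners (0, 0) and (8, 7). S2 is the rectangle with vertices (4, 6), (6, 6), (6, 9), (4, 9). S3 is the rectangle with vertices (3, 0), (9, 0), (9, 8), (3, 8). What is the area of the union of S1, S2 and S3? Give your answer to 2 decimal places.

By inclusion–exclusion:
Individual areas: |S1| = 56, |S2| = 6, |S3| = 48.
|S1∩S2|: x∈[4,6], y∈[6,7] → 2·1 = 2.
|S1∩S3|: x∈[3,8], y∈[0,7] → 5·7 = 35.
|S2∩S3|: x∈[4,6], y∈[6,8] → 2·2 = 4.
|S1∩S2∩S3| = 2.
|S1 ∪ S2 ∪ S3| = 110 − 41 + 2 = 71.00.

71.00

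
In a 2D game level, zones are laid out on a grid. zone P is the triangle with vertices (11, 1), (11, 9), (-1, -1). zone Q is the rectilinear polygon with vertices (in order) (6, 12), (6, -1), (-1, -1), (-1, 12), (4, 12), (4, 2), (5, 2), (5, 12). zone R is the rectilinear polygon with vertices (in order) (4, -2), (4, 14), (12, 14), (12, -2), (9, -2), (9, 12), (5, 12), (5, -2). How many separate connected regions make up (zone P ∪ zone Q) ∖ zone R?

2

(zone P ∪ zone Q) ∖ zone R splits into 2 disjoint pieces (area 30, area 65).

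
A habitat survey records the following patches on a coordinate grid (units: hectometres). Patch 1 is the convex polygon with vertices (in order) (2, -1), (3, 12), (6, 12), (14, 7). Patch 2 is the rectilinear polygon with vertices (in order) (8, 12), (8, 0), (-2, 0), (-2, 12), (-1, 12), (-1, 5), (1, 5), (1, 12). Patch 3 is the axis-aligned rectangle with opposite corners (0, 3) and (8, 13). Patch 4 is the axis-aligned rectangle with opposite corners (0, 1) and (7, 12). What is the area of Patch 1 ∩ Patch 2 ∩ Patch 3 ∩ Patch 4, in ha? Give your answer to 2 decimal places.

The intersection is the polygon with vertices (7,11.375), (7,3), (2.308,3), (3,12), (6,12).
By the shoelace formula its area is 38.80.

38.80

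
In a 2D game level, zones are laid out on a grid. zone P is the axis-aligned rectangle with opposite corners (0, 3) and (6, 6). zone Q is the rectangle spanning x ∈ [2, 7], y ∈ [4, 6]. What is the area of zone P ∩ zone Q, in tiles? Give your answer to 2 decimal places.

8.00

|zone P∩zone Q|: x∈[2,6], y∈[4,6] → 4·2 = 8.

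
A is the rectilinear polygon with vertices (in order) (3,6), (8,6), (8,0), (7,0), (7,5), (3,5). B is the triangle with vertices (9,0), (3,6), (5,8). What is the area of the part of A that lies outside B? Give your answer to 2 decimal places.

5.75

|A| = 10, |A∩B| = 4.25.
|A ∖ B| = |A| − |A∩B| = 10 − 4.25 = 5.75.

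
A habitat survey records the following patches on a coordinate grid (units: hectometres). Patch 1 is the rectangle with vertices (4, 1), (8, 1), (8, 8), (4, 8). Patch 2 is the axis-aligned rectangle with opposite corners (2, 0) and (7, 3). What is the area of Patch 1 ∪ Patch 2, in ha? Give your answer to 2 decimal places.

By inclusion–exclusion:
Individual areas: |Patch 1| = 28, |Patch 2| = 15.
|Patch 1∩Patch 2|: x∈[4,7], y∈[1,3] → 3·2 = 6.
|Patch 1 ∪ Patch 2| = 43 − 6 = 37.00.

37.00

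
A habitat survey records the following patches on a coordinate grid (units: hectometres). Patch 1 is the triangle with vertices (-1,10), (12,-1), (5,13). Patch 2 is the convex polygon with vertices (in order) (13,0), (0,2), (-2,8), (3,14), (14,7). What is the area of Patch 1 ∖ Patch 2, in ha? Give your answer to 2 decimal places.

|Patch 1| = 52.5, |Patch 1∩Patch 2| = 51.5383.
|Patch 1 ∖ Patch 2| = |Patch 1| − |Patch 1∩Patch 2| = 52.5 − 51.5383 = 0.96.

0.96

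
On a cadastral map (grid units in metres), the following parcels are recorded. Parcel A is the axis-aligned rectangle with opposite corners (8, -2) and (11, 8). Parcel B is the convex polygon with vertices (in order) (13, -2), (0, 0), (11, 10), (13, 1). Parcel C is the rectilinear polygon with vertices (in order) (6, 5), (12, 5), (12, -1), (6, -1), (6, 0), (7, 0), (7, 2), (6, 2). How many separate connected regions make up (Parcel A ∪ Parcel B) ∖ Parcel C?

1

(Parcel A ∪ Parcel B) ∖ Parcel C is a single connected region.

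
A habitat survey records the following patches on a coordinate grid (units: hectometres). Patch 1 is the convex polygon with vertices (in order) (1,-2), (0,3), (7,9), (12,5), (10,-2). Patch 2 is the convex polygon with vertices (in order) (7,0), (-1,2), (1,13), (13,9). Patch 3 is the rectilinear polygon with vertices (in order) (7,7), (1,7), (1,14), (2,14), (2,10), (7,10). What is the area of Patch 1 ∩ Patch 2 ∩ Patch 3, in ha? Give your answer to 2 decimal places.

2.33

The intersection is the polygon with vertices (7,9), (7,7), (4.667,7).
By the shoelace formula its area is 2.33.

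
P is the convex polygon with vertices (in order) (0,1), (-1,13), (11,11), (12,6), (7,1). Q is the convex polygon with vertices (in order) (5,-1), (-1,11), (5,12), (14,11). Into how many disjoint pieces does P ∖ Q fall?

3

P ∖ Q splits into 3 disjoint pieces (area 19.2, area 5.8356, area 7.2368).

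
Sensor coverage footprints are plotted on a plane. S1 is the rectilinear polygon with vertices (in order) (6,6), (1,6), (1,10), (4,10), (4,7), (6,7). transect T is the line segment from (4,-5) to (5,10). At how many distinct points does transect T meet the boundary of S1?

2

The segment meets the boundary at (4.8,7), (4.733,6).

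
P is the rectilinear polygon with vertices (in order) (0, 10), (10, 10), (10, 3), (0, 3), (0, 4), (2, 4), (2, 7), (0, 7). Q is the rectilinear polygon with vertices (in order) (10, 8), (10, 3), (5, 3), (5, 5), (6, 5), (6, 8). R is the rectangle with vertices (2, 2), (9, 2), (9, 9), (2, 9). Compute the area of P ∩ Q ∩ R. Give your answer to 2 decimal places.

The intersection is the polygon with vertices (5,3), (5,5), (6,5), (6,8), (9,8), (9,3).
By the shoelace formula its area is 17.00.

17.00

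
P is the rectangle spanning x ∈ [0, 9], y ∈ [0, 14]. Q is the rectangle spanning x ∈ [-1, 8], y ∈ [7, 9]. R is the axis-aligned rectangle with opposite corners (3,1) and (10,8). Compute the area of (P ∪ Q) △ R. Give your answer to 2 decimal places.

|P ∪ Q| = 128.
|(P ∪ Q) ∩ R| = 42.
|(P ∪ Q) △ R| = 128 + 49 − 84 = 93.00.

93.00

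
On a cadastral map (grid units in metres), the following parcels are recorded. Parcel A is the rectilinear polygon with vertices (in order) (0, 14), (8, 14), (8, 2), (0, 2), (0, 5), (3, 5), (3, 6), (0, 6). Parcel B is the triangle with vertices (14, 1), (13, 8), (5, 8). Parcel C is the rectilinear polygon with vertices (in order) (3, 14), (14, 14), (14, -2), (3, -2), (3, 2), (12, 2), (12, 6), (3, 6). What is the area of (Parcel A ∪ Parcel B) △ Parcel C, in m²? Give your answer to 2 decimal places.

143.61

|Parcel A ∪ Parcel B| = 117.5.
|(Parcel A ∪ Parcel B) ∩ Parcel C| = 56.9444.
|(Parcel A ∪ Parcel B) △ Parcel C| = 117.5 + 140 − 113.8889 = 143.61.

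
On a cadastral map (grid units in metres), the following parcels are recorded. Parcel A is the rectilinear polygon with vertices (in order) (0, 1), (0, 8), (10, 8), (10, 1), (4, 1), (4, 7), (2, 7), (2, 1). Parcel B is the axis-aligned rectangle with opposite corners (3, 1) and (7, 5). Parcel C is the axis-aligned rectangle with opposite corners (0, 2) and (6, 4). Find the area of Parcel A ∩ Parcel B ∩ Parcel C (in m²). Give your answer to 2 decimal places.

The intersection is the polygon with vertices (4,4), (6,4), (6,2), (4,2).
By the shoelace formula its area is 4.00.

4.00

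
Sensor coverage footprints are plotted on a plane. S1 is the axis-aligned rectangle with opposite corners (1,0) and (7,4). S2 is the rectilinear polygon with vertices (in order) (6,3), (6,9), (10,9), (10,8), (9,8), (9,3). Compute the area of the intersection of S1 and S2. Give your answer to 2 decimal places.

1.00

The intersection is the polygon with vertices (7,4), (7,3), (6,3), (6,4).
By the shoelace formula its area is 1.00.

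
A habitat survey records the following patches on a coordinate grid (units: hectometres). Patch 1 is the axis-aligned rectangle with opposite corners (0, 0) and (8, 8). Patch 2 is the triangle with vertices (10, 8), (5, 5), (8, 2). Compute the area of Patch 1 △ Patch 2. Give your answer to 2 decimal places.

61.60

|Patch 1| = 64, |Patch 2| = 12, |Patch 1∩Patch 2| = 7.2.
|Patch 1 △ Patch 2| = |Patch 1| + |Patch 2| − 2·|Patch 1∩Patch 2| = 64 + 12 − 14.4 = 61.60.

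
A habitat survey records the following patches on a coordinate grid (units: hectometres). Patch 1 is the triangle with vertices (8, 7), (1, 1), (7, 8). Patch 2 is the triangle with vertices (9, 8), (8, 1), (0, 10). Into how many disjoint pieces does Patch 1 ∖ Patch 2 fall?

1

Patch 1 ∖ Patch 2 is a single connected region.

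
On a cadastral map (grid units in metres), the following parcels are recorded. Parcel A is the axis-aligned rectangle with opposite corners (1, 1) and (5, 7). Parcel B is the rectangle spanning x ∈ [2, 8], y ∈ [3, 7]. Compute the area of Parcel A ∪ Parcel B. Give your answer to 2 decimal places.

By inclusion–exclusion:
Individual areas: |Parcel A| = 24, |Parcel B| = 24.
|Parcel A∩Parcel B|: x∈[2,5], y∈[3,7] → 3·4 = 12.
|Parcel A ∪ Parcel B| = 48 − 12 = 36.00.

36.00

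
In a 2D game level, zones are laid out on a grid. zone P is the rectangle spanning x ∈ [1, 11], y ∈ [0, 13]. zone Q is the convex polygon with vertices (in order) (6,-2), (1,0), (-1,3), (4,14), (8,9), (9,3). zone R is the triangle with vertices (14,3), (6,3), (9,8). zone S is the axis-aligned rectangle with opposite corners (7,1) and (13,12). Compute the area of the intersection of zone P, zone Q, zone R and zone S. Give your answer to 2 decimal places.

The intersection is the polygon with vertices (7,3), (7,4.667), (8.348,6.913), (9,3).
By the shoelace formula its area is 5.04.

5.04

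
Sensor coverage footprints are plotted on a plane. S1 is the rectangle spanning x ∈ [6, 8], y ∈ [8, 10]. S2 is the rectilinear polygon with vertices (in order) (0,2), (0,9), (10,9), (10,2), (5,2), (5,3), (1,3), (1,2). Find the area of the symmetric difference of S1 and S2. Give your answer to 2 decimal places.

|S1| = 4, |S2| = 66, |S1∩S2| = 2.
|S1 △ S2| = |S1| + |S2| − 2·|S1∩S2| = 4 + 66 − 4 = 66.00.

66.00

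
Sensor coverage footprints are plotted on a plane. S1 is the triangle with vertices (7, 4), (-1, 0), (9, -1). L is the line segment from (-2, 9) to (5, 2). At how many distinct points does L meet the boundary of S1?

The segment meets the boundary at (4.333,2.667).

1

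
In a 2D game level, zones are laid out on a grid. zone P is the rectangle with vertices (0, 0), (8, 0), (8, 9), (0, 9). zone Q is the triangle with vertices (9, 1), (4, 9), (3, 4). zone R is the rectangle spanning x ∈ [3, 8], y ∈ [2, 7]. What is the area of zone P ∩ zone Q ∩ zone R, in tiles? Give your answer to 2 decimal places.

14.05

The intersection is the polygon with vertices (3,4), (3.6,7), (5.25,7), (8,2.6), (8,2), (7,2).
By the shoelace formula its area is 14.05.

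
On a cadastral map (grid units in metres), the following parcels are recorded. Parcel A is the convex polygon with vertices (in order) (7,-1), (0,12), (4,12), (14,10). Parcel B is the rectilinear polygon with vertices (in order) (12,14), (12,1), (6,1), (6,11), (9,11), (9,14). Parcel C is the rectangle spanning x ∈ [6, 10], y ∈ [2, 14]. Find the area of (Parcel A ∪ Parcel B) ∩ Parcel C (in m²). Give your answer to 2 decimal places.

The region (Parcel A ∪ Parcel B) ∩ Parcel C is the polygon with vertices (9,11), (9,14), (10,14), (10,2), (6,2), (6,11.6).
By the shoelace formula its area is 39.90.

39.90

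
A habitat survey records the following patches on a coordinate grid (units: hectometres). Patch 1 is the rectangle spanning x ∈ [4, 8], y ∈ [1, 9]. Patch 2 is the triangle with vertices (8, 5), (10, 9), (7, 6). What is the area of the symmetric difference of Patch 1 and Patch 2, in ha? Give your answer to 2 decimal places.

|Patch 1| = 32, |Patch 2| = 3, |Patch 1∩Patch 2| = 1.
|Patch 1 △ Patch 2| = |Patch 1| + |Patch 2| − 2·|Patch 1∩Patch 2| = 32 + 3 − 2 = 33.00.

33.00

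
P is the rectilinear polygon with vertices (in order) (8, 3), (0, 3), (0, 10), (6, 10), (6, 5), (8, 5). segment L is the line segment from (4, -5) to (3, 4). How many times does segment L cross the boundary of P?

The segment meets the boundary at (3.111,3).

1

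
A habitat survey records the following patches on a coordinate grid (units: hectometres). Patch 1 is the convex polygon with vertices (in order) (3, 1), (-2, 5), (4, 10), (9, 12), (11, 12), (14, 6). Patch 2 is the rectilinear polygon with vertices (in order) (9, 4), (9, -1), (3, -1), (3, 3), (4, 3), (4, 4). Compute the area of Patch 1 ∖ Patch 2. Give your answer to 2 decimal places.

88.68

|Patch 1| = 97.5, |Patch 1∩Patch 2| = 8.8182.
|Patch 1 ∖ Patch 2| = |Patch 1| − |Patch 1∩Patch 2| = 97.5 − 8.8182 = 88.68.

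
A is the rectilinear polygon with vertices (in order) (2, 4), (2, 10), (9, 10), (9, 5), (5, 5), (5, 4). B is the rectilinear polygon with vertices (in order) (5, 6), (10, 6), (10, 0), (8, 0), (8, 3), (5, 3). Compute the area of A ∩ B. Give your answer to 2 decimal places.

4.00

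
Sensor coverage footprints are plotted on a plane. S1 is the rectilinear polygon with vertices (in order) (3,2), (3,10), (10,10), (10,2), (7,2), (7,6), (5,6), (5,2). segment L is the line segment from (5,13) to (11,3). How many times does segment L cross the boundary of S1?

The segment meets the boundary at (10,4.667), (6.8,10).

2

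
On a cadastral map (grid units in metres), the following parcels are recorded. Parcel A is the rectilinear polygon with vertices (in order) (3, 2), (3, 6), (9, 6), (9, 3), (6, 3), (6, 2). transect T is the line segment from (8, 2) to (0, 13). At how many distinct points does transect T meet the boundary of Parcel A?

2

The segment meets the boundary at (5.091,6), (7.273,3).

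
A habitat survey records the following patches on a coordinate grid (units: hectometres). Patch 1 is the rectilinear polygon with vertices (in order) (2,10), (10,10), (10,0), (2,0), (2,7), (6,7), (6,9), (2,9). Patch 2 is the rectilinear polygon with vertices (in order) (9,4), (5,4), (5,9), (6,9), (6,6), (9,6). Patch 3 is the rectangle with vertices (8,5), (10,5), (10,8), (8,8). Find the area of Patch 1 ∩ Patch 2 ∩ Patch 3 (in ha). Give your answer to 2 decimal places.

1.00

The intersection is the polygon with vertices (9,6), (9,5), (8,5), (8,6).
By the shoelace formula its area is 1.00.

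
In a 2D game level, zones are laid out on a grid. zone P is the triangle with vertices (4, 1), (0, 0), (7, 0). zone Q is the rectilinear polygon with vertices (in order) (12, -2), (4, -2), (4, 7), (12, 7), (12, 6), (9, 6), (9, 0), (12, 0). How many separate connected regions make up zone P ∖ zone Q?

1

zone P ∖ zone Q is a single connected region.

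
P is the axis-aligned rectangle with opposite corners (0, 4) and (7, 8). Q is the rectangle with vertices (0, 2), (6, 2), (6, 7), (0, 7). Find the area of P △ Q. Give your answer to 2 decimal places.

22.00

|P∩Q|: x∈[0,6], y∈[4,7] → 6·3 = 18.
|P △ Q| = |P| + |Q| − 2·|P∩Q| = 28 + 30 − 36 = 22.00.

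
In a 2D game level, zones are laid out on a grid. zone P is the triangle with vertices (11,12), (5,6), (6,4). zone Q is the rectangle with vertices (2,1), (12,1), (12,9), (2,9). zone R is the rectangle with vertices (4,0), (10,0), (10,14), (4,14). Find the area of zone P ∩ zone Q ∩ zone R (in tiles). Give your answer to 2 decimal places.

7.31

The intersection is the polygon with vertices (5,6), (8,9), (9.125,9), (6,4).
By the shoelace formula its area is 7.31.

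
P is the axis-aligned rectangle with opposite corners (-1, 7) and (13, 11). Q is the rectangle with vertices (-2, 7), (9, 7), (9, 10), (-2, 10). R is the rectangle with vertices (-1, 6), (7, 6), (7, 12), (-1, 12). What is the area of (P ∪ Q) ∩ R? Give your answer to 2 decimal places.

The region (P ∪ Q) ∩ R is the polygon with vertices (7,11), (7,7), (-1,7), (-1,10), (-1,11).
By the shoelace formula its area is 32.00.

32.00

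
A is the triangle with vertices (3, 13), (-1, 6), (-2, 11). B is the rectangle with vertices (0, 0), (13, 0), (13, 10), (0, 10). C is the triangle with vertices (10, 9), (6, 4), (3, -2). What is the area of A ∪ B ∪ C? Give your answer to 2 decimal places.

142.33

By inclusion–exclusion:
Individual areas: |A| = 13.5, |B| = 130, |C| = 4.5.
|A∩B| = 1.4464.
|A∩C| = 0.
|B∩C| = 4.2273.
|A∩B∩C| = 0.
|A ∪ B ∪ C| = 148 − 5.6737 + 0 = 142.33.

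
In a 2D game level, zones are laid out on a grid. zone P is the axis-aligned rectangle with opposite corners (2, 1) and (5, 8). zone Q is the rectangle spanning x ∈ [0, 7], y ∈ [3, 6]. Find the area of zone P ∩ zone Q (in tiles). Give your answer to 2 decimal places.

9.00

|zone P∩zone Q|: x∈[2,5], y∈[3,6] → 3·3 = 9.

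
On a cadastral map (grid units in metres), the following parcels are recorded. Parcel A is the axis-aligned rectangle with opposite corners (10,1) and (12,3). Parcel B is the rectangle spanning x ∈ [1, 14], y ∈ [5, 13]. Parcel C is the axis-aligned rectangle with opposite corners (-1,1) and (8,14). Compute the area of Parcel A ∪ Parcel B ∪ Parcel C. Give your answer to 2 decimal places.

By inclusion–exclusion:
Individual areas: |Parcel A| = 4, |Parcel B| = 104, |Parcel C| = 117.
|Parcel A∩Parcel B| = 0 (no overlap).
|Parcel A∩Parcel C| = 0 (no overlap).
|Parcel B∩Parcel C|: x∈[1,8], y∈[5,13] → 7·8 = 56.
|Parcel A∩Parcel B∩Parcel C| = 0.
|Parcel A ∪ Parcel B ∪ Parcel C| = 225 − 56 + 0 = 169.00.

169.00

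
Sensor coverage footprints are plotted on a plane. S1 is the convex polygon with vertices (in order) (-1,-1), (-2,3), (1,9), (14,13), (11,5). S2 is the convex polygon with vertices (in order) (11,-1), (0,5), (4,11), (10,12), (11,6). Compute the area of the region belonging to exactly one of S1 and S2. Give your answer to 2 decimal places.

|S1| = 109, |S2| = 88, |S1∩S2| = 66.369.
|S1 △ S2| = |S1| + |S2| − 2·|S1∩S2| = 109 + 88 − 132.7379 = 64.26.

64.26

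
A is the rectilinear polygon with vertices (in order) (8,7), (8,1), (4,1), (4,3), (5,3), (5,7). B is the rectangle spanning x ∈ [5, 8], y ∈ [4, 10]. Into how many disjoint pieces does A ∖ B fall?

1

A ∖ B is a single connected region.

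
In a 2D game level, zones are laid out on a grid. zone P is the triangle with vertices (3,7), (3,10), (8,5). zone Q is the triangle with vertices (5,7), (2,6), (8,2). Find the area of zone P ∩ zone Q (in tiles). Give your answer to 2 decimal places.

The intersection is the polygon with vertices (3.909,6.636), (5,7), (5.632,5.947).
By the shoelace formula its area is 0.69.

0.69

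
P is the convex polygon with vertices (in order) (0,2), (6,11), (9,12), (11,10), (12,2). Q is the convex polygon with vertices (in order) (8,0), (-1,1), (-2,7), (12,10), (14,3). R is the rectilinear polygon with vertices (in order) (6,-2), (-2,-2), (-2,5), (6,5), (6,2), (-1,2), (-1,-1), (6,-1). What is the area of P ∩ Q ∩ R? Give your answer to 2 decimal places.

15.00

The intersection is the polygon with vertices (0,2), (2,5), (6,5), (6,2).
By the shoelace formula its area is 15.00.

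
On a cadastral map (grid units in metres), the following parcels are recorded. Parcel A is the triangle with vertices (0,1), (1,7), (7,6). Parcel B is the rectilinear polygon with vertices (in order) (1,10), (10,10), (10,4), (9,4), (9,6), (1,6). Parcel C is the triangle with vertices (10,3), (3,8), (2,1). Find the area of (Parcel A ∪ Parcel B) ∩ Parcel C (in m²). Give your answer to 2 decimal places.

10.13

The region (Parcel A ∪ Parcel B) ∩ Parcel C is the polygon with vertices (2.227,2.591), (3,8), (6.4,5.571).
By the shoelace formula its area is 10.13.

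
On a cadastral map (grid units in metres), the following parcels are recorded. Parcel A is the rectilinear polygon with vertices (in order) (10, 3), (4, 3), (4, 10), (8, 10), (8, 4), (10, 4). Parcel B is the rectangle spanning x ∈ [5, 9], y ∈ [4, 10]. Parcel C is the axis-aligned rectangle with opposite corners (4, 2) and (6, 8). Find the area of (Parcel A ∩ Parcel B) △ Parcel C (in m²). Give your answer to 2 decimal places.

22.00

|Parcel A ∩ Parcel B| = 18.
|(Parcel A ∩ Parcel B) ∩ Parcel C| = 4.
|(Parcel A ∩ Parcel B) △ Parcel C| = 18 + 12 − 8 = 22.00.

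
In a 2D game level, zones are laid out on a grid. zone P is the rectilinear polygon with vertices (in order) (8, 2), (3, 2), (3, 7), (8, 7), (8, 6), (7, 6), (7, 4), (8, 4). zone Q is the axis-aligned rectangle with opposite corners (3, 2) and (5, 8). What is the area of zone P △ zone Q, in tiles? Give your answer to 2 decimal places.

15.00

|zone P| = 23, |zone Q| = 12, |zone P∩zone Q| = 10.
|zone P △ zone Q| = |zone P| + |zone Q| − 2·|zone P∩zone Q| = 23 + 12 − 20 = 15.00.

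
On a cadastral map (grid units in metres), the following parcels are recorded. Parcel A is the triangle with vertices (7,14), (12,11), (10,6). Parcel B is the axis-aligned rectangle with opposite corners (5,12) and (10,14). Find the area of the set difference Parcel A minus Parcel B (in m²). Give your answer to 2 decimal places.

12.95

|Parcel A| = 15.5, |Parcel A∩Parcel B| = 2.55.
|Parcel A ∖ Parcel B| = |Parcel A| − |Parcel A∩Parcel B| = 15.5 − 2.55 = 12.95.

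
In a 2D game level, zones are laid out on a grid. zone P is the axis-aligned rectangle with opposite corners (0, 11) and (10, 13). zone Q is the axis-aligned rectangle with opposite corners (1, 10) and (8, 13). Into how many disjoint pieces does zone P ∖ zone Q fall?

zone P ∖ zone Q splits into 2 disjoint pieces (area 4, area 2).

2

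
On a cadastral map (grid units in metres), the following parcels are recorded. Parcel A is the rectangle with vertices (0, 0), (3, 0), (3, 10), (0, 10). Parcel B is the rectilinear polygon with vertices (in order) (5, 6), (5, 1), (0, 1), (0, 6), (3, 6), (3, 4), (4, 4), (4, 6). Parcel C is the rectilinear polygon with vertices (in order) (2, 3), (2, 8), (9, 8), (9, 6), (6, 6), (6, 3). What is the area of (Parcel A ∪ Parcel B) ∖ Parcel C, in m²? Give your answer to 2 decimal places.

29.00

|Parcel A ∪ Parcel B| = 38.
|(Parcel A ∪ Parcel B) ∩ Parcel C| = 9.
|(Parcel A ∪ Parcel B) ∖ Parcel C| = 38 − 9 = 29.00.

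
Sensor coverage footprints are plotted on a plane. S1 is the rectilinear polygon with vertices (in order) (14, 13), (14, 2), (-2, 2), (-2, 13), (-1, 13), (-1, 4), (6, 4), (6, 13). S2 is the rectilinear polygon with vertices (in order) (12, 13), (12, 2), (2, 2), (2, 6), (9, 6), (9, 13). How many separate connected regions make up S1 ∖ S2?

3

S1 ∖ S2 splits into 3 disjoint pieces (area 22, area 17, area 21).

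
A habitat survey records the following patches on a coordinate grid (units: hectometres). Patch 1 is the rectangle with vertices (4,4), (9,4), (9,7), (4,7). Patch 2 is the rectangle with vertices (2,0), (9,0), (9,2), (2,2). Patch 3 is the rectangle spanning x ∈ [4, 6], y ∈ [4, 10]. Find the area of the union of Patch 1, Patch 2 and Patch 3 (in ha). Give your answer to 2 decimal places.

By inclusion–exclusion:
Individual areas: |Patch 1| = 15, |Patch 2| = 14, |Patch 3| = 12.
|Patch 1∩Patch 2| = 0 (no overlap).
|Patch 1∩Patch 3|: x∈[4,6], y∈[4,7] → 2·3 = 6.
|Patch 2∩Patch 3| = 0 (no overlap).
|Patch 1∩Patch 2∩Patch 3| = 0.
|Patch 1 ∪ Patch 2 ∪ Patch 3| = 41 − 6 + 0 = 35.00.

35.00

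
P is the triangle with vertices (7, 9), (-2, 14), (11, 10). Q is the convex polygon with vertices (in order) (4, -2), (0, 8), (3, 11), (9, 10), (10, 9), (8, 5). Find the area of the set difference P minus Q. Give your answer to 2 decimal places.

|P| = 14.5, |P∩Q| = 4.219.
|P ∖ Q| = |P| − |P∩Q| = 14.5 − 4.219 = 10.28.

10.28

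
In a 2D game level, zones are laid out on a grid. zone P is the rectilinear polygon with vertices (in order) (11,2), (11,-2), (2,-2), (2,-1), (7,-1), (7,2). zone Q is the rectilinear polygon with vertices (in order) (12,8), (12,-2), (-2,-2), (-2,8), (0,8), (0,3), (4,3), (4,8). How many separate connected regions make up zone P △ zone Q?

1

zone P △ zone Q is a single connected region.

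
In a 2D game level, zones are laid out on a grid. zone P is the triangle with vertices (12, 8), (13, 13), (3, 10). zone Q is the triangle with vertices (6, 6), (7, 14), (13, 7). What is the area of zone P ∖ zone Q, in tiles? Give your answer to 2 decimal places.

12.59

|zone P| = 23.5, |zone P∩zone Q| = 10.9128.
|zone P ∖ zone Q| = |zone P| − |zone P∩zone Q| = 23.5 − 10.9128 = 12.59.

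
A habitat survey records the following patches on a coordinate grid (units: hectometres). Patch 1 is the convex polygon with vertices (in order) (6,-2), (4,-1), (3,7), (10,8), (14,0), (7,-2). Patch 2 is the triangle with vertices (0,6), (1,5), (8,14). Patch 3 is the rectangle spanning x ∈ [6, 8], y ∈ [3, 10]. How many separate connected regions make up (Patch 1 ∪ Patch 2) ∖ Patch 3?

(Patch 1 ∪ Patch 2) ∖ Patch 3 splits into 2 disjoint pieces (area 68.3571, area 8).

2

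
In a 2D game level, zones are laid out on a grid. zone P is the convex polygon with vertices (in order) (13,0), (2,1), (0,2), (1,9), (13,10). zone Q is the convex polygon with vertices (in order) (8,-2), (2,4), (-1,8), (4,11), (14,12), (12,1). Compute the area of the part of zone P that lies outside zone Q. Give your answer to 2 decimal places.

15.51

|zone P| = 111, |zone P∩zone Q| = 95.4941.
|zone P ∖ zone Q| = |zone P| − |zone P∩zone Q| = 111 − 95.4941 = 15.51.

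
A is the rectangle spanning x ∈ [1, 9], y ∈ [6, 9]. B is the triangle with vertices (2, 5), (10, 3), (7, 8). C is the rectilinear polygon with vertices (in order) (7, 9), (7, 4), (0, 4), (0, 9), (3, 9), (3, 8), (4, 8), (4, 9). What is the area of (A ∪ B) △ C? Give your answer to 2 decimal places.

22.13

|A ∪ B| = 36.4667.
|(A ∪ B) ∩ C| = 24.1667.
|(A ∪ B) △ C| = 36.4667 + 34 − 48.3333 = 22.13.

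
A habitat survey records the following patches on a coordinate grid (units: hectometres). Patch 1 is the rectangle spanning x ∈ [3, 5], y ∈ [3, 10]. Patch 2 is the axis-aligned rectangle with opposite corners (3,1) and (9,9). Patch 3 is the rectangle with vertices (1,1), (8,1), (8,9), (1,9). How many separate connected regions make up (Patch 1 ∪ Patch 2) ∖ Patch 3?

(Patch 1 ∪ Patch 2) ∖ Patch 3 splits into 2 disjoint pieces (area 2, area 8).

2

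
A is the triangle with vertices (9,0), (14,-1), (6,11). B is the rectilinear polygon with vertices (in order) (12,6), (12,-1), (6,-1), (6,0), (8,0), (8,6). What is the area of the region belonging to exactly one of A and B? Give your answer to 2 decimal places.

|A| = 26, |B| = 30, |A∩B| = 17.7333.
|A △ B| = |A| + |B| − 2·|A∩B| = 26 + 30 − 35.4667 = 20.53.

20.53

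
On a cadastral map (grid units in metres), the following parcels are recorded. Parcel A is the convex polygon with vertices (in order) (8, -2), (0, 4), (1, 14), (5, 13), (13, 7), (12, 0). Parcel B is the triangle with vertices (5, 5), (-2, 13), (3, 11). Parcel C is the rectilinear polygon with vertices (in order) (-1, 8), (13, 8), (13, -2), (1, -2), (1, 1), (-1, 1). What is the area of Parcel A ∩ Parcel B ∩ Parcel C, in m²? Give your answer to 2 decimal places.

2.44

The intersection is the polygon with vertices (5,5), (2.375,8), (4,8).
By the shoelace formula its area is 2.44.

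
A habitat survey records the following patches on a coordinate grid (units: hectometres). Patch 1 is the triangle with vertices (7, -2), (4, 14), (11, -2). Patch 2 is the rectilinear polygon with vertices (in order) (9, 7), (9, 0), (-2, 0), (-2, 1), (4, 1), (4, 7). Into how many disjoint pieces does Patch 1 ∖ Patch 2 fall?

Patch 1 ∖ Patch 2 splits into 2 disjoint pieces (area 8.9464, area 6.125).

2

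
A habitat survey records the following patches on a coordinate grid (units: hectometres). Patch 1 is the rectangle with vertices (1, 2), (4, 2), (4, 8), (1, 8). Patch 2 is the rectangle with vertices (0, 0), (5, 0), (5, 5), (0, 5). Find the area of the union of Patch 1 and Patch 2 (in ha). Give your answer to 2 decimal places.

34.00

By inclusion–exclusion:
Individual areas: |Patch 1| = 18, |Patch 2| = 25.
|Patch 1∩Patch 2|: x∈[1,4], y∈[2,5] → 3·3 = 9.
|Patch 1 ∪ Patch 2| = 43 − 9 = 34.00.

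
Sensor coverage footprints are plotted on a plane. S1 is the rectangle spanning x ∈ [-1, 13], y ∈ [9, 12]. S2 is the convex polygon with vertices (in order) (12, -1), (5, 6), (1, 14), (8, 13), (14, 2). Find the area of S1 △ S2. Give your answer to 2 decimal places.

|S1| = 42, |S2| = 81, |S1∩S2| = 19.8409.
|S1 △ S2| = |S1| + |S2| − 2·|S1∩S2| = 42 + 81 − 39.6818 = 83.32.

83.32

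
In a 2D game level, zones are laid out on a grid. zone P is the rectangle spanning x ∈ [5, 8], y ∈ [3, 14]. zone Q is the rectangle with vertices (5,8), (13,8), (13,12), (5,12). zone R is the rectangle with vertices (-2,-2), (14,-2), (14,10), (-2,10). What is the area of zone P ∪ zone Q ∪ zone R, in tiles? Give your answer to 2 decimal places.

214.00

By inclusion–exclusion:
Individual areas: |zone P| = 33, |zone Q| = 32, |zone R| = 192.
|zone P∩zone Q|: x∈[5,8], y∈[8,12] → 3·4 = 12.
|zone P∩zone R|: x∈[5,8], y∈[3,10] → 3·7 = 21.
|zone Q∩zone R|: x∈[5,13], y∈[8,10] → 8·2 = 16.
|zone P∩zone Q∩zone R| = 6.
|zone P ∪ zone Q ∪ zone R| = 257 − 49 + 6 = 214.00.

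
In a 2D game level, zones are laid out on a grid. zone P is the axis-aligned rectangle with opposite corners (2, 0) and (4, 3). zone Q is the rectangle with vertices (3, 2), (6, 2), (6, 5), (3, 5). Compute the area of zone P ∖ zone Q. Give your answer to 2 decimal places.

5.00

|zone P∩zone Q|: x∈[3,4], y∈[2,3] → 1·1 = 1.
|zone P| = 6.
|zone P ∖ zone Q| = |zone P| − |zone P∩zone Q| = 6 − 1 = 5.00.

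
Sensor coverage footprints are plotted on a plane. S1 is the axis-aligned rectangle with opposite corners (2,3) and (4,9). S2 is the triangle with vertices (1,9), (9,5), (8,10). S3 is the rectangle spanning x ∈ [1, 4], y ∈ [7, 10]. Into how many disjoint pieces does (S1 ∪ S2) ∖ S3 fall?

2

(S1 ∪ S2) ∖ S3 splits into 2 disjoint pieces (area 8, area 15.1071).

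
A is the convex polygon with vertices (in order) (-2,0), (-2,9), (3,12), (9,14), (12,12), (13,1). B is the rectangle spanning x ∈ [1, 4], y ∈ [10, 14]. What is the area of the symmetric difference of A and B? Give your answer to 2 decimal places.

170.57

|A| = 168.5, |B| = 12, |A∩B| = 4.9667.
|A △ B| = |A| + |B| − 2·|A∩B| = 168.5 + 12 − 9.9333 = 170.57.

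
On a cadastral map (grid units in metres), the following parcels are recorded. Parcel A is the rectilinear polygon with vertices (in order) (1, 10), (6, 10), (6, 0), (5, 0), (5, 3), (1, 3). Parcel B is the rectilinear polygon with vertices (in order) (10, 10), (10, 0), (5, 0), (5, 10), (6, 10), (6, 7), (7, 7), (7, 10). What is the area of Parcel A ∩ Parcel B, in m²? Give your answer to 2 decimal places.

10.00

The intersection is the polygon with vertices (6,10), (6,7), (6,0), (5,0), (5,3), (5,10).
By the shoelace formula its area is 10.00.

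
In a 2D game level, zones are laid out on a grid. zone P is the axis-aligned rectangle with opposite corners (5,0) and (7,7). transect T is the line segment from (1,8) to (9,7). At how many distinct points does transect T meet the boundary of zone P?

The segment lies entirely outside zone P and never meets its boundary.

0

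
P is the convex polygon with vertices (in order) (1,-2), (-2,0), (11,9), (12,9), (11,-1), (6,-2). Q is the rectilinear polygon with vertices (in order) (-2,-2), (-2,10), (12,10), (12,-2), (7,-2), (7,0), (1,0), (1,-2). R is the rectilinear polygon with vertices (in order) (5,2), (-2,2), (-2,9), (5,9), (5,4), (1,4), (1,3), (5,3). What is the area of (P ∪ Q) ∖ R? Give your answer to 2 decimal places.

122.90

|P ∪ Q| = 167.9.
|(P ∪ Q) ∩ R| = 45.
|(P ∪ Q) ∖ R| = 167.9 − 45 = 122.90.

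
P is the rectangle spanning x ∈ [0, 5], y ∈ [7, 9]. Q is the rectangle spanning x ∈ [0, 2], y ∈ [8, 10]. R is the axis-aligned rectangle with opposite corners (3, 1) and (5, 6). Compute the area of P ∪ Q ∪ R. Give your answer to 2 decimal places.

22.00

By inclusion–exclusion:
Individual areas: |P| = 10, |Q| = 4, |R| = 10.
|P∩Q|: x∈[0,2], y∈[8,9] → 2·1 = 2.
|P∩R| = 0 (no overlap).
|Q∩R| = 0 (no overlap).
|P∩Q∩R| = 0.
|P ∪ Q ∪ R| = 24 − 2 + 0 = 22.00.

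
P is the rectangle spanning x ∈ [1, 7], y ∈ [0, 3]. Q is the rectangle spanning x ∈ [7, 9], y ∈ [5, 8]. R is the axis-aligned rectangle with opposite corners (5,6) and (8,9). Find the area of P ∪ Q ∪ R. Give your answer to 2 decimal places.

By inclusion–exclusion:
Individual areas: |P| = 18, |Q| = 6, |R| = 9.
|P∩Q| = 0 (no overlap).
|P∩R| = 0 (no overlap).
|Q∩R|: x∈[7,8], y∈[6,8] → 1·2 = 2.
|P∩Q∩R| = 0.
|P ∪ Q ∪ R| = 33 − 2 + 0 = 31.00.

31.00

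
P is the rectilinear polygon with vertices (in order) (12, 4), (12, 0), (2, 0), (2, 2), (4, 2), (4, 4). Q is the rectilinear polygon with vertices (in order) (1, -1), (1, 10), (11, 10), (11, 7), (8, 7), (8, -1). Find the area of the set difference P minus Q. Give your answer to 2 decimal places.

|P| = 36, |P∩Q| = 20.
|P ∖ Q| = |P| − |P∩Q| = 36 − 20 = 16.00.

16.00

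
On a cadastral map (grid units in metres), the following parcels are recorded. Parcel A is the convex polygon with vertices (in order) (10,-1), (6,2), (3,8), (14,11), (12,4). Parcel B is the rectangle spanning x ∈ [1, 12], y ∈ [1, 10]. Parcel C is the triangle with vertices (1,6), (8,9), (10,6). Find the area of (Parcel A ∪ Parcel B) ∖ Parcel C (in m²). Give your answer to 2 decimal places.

95.80

|Parcel A ∪ Parcel B| = 109.3.
|(Parcel A ∪ Parcel B) ∩ Parcel C| = 13.5.
|(Parcel A ∪ Parcel B) ∖ Parcel C| = 109.3 − 13.5 = 95.80.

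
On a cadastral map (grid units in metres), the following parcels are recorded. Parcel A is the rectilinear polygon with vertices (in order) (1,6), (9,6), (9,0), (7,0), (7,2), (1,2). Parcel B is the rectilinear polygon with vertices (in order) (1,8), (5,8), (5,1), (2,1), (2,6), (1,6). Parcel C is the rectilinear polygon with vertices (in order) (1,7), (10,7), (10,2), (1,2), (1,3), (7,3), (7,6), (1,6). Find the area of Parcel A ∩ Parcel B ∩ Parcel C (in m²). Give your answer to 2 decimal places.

3.00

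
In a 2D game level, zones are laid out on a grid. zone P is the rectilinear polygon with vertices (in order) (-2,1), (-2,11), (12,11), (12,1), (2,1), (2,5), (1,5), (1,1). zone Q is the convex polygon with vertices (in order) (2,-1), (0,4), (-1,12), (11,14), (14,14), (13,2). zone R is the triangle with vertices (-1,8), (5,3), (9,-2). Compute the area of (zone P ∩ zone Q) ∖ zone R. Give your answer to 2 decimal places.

|zone P ∩ zone Q| = 116.3428.
|(zone P ∩ zone Q) ∩ zone R| = 4.0734.
|(zone P ∩ zone Q) ∖ zone R| = 116.3428 − 4.0734 = 112.27.

112.27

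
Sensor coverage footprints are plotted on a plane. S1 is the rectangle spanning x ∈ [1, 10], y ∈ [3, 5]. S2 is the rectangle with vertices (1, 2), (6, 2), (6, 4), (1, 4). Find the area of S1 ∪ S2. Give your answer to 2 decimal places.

23.00

By inclusion–exclusion:
Individual areas: |S1| = 18, |S2| = 10.
|S1∩S2|: x∈[1,6], y∈[3,4] → 5·1 = 5.
|S1 ∪ S2| = 28 − 5 = 23.00.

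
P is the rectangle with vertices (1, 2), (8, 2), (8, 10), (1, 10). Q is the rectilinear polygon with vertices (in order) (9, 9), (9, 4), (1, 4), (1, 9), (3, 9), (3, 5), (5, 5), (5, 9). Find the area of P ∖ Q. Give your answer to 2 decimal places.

29.00

|P| = 56, |P∩Q| = 27.
|P ∖ Q| = |P| − |P∩Q| = 56 − 27 = 29.00.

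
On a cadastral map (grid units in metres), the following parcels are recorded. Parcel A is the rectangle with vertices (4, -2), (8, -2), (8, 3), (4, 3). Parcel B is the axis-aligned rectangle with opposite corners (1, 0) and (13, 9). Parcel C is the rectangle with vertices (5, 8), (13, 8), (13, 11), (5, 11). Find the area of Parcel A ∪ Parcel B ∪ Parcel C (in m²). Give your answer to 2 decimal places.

132.00

By inclusion–exclusion:
Individual areas: |Parcel A| = 20, |Parcel B| = 108, |Parcel C| = 24.
|Parcel A∩Parcel B|: x∈[4,8], y∈[0,3] → 4·3 = 12.
|Parcel A∩Parcel C| = 0 (no overlap).
|Parcel B∩Parcel C|: x∈[5,13], y∈[8,9] → 8·1 = 8.
|Parcel A∩Parcel B∩Parcel C| = 0.
|Parcel A ∪ Parcel B ∪ Parcel C| = 152 − 20 + 0 = 132.00.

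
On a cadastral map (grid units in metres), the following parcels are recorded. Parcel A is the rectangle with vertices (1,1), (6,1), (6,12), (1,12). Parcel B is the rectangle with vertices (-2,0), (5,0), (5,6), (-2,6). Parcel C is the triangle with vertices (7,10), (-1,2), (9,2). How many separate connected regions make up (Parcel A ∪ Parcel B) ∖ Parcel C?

(Parcel A ∪ Parcel B) ∖ Parcel C is a single connected region.

1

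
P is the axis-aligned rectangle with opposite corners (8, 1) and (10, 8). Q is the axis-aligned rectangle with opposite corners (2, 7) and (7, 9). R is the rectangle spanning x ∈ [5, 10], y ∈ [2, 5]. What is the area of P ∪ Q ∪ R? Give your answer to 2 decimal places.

By inclusion–exclusion:
Individual areas: |P| = 14, |Q| = 10, |R| = 15.
|P∩Q| = 0 (no overlap).
|P∩R|: x∈[8,10], y∈[2,5] → 2·3 = 6.
|Q∩R| = 0 (no overlap).
|P∩Q∩R| = 0.
|P ∪ Q ∪ R| = 39 − 6 + 0 = 33.00.

33.00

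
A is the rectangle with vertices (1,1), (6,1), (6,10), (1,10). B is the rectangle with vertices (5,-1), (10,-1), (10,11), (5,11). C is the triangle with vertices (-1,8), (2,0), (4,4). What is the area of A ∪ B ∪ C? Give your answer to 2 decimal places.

100.17

By inclusion–exclusion:
Individual areas: |A| = 45, |B| = 60, |C| = 14.
|A∩B|: x∈[5,6], y∈[1,10] → 1·9 = 9.
|A∩C| = 9.8292.
|B∩C| = 0.
|A∩B∩C| = 0.
|A ∪ B ∪ C| = 119 − 18.8292 + 0 = 100.17.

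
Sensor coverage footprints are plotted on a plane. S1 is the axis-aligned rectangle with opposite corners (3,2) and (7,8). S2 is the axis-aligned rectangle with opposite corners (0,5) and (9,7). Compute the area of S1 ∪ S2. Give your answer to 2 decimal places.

By inclusion–exclusion:
Individual areas: |S1| = 24, |S2| = 18.
|S1∩S2|: x∈[3,7], y∈[5,7] → 4·2 = 8.
|S1 ∪ S2| = 42 − 8 = 34.00.

34.00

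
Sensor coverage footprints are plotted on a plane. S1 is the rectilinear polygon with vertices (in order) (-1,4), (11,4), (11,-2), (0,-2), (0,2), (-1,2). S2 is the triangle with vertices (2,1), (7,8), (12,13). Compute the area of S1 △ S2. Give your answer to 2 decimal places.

71.93

|S1| = 68, |S2| = 5, |S1∩S2| = 0.5357.
|S1 △ S2| = |S1| + |S2| − 2·|S1∩S2| = 68 + 5 − 1.0714 = 71.93.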